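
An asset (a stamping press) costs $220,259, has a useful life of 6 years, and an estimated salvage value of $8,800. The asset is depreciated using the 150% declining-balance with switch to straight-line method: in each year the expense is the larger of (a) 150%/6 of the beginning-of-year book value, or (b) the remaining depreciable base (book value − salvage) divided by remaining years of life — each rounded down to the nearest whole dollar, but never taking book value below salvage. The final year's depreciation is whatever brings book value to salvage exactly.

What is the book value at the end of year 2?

$123,897

Depreciable base = $220,259 − $8,800 = $211,459.
Year 1: DB = ⌊$220,259 × 150%/6⌋ = $55,064; SL = ⌊$211,459/6⌋ = $35,243 → take DB $55,064. Book value $165,195.
Year 2: DB = ⌊$165,195 × 150%/6⌋ = $41,298; SL = ⌊$156,395/5⌋ = $31,279 → take DB $41,298. Book value $123,897.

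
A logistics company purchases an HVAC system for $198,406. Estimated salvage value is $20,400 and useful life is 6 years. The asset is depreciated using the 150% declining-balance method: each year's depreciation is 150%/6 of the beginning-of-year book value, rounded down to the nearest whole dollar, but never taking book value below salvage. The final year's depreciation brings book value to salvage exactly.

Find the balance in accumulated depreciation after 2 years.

Depreciable base = $198,406 − $20,400 = $178,006.
Year 1: ⌊$198,406 × 150%/6⌋ = $49,601. Book value $148,805.
Year 2: ⌊$148,805 × 150%/6⌋ = $37,201. Book value $111,604.
Accumulated through year 2 = $198,406 − $111,604 = $86,802.

$86,802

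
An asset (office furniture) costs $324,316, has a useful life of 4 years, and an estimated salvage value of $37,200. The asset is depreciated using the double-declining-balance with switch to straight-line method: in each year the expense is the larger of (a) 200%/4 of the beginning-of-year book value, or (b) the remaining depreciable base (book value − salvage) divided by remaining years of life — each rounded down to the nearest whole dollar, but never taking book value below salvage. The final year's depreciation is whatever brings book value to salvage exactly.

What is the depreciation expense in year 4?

Depreciable base = $324,316 − $37,200 = $287,116.
Year 1: DB = ⌊$324,316 × 200%/4⌋ = $162,158; SL = ⌊$287,116/4⌋ = $71,779 → take DB $162,158. Book value $162,158.
Year 2: DB = ⌊$162,158 × 200%/4⌋ = $81,079; SL = ⌊$124,958/3⌋ = $41,652 → take DB $81,079. Book value $81,079.
Year 3: DB = ⌊$81,079 × 200%/4⌋ = $40,539; SL = ⌊$43,879/2⌋ = $21,939 → take DB $40,539. Book value $40,540.
Year 4 (final): $40,540 − $37,200 = $3,340. Book value $37,200.

$3,340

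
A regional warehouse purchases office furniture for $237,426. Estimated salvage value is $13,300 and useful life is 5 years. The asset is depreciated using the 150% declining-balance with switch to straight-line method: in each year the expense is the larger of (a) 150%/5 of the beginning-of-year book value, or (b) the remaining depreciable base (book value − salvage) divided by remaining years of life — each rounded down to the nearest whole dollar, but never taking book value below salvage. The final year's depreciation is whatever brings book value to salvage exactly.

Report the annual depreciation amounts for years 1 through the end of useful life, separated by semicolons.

$71,227; $49,859; $34,902; $34,069; $34,069

Depreciable base = $237,426 − $13,300 = $224,126.
Year 1: DB = ⌊$237,426 × 150%/5⌋ = $71,227; SL = ⌊$224,126/5⌋ = $44,825 → take DB $71,227. Book value $166,199.
Year 2: DB = ⌊$166,199 × 150%/5⌋ = $49,859; SL = ⌊$152,899/4⌋ = $38,224 → take DB $49,859. Book value $116,340.
Year 3: DB = ⌊$116,340 × 150%/5⌋ = $34,902; SL = ⌊$103,040/3⌋ = $34,346 → take DB $34,902. Book value $81,438.
Year 4: DB = ⌊$81,438 × 150%/5⌋ = $24,431; SL = ⌊$68,138/2⌋ = $34,069 → take SL $34,069. Book value $47,369.
Year 5 (final): $47,369 − $13,300 = $34,069. Book value $13,300.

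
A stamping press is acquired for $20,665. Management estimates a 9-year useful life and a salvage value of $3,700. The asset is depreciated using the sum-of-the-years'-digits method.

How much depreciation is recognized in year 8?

Depreciable base = $20,665 − $3,700 = $16,965.
Sum of the years' digits = 9+8+7+6+5+4+3+2+1 = 45.
Year 1: $16,965 × 9/45 = $3,393. Book value $17,272.
Year 2: $16,965 × 8/45 = $3,016. Book value $14,256.
Year 3: $16,965 × 7/45 = $2,639. Book value $11,617.
Year 4: $16,965 × 6/45 = $2,262. Book value $9,355.
Year 5: $16,965 × 5/45 = $1,885. Book value $7,470.
Year 6: $16,965 × 4/45 = $1,508. Book value $5,962.
Year 7: $16,965 × 3/45 = $1,131. Book value $4,831.
Year 8: $16,965 × 2/45 = $754. Book value $4,077.

$754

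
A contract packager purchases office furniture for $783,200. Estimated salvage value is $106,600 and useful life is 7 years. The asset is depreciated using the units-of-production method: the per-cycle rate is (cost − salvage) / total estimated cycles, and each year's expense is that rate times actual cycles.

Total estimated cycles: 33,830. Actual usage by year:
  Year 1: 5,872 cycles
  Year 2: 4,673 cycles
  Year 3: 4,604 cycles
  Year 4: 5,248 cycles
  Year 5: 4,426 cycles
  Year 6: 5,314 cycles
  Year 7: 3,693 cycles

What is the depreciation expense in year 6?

$106,280

Depreciable base = $783,200 − $106,600 = $676,600.
Rate = $676,600 / 33,830 cycles = $20 per cycle.
Year 1: 5,872 × $20 = $117,440. Book value $665,760.
Year 2: 4,673 × $20 = $93,460. Book value $572,300.
Year 3: 4,604 × $20 = $92,080. Book value $480,220.
Year 4: 5,248 × $20 = $104,960. Book value $375,260.
Year 5: 4,426 × $20 = $88,520. Book value $286,740.
Year 6: 5,314 × $20 = $106,280. Book value $180,460.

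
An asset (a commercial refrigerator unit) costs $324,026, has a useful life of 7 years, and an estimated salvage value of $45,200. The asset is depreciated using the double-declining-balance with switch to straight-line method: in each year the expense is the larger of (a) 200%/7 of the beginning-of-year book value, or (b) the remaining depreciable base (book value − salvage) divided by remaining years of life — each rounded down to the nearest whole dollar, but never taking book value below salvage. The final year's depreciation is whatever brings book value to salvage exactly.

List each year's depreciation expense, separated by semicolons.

Depreciable base = $324,026 − $45,200 = $278,826.
Year 1: DB = ⌊$324,026 × 200%/7⌋ = $92,578; SL = ⌊$278,826/7⌋ = $39,832 → take DB $92,578. Book value $231,448.
Year 2: DB = ⌊$231,448 × 200%/7⌋ = $66,128; SL = ⌊$186,248/6⌋ = $31,041 → take DB $66,128. Book value $165,320.
Year 3: DB = ⌊$165,320 × 200%/7⌋ = $47,234; SL = ⌊$120,120/5⌋ = $24,024 → take DB $47,234. Book value $118,086.
Year 4: DB = ⌊$118,086 × 200%/7⌋ = $33,738; SL = ⌊$72,886/4⌋ = $18,221 → take DB $33,738. Book value $84,348.
Year 5: DB = ⌊$84,348 × 200%/7⌋ = $24,099; SL = ⌊$39,148/3⌋ = $13,049 → take DB $24,099. Book value $60,249.
Year 6: DB = ⌊$60,249 × 200%/7⌋ = $17,214; SL = ⌊$15,049/2⌋ = $7,524 → take DB $17,214, capped at $15,049. Book value $45,200.
Year 7 (final): $45,200 − $45,200 = $0. Book value $45,200.

$92,578; $66,128; $47,234; $33,738; $24,099; $15,049; $0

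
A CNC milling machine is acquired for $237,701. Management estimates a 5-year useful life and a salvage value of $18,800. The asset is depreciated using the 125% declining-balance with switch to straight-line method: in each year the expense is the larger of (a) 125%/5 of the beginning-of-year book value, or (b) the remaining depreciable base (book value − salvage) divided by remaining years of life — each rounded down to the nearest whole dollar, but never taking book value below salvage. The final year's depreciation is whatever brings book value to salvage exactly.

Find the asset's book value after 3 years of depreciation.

Depreciable base = $237,701 − $18,800 = $218,901.
Year 1: DB = ⌊$237,701 × 125%/5⌋ = $59,425; SL = ⌊$218,901/5⌋ = $43,780 → take DB $59,425. Book value $178,276.
Year 2: DB = ⌊$178,276 × 125%/5⌋ = $44,569; SL = ⌊$159,476/4⌋ = $39,869 → take DB $44,569. Book value $133,707.
Year 3: DB = ⌊$133,707 × 125%/5⌋ = $33,426; SL = ⌊$114,907/3⌋ = $38,302 → take SL $38,302. Book value $95,405.

$95,405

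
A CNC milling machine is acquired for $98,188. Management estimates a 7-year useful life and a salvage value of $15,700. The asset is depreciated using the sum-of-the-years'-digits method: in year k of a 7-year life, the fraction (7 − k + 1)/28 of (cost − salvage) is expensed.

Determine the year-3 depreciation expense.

Depreciable base = $98,188 − $15,700 = $82,488.
Sum of the years' digits = 7+6+5+4+3+2+1 = 28.
Year 1: $82,488 × 7/28 = $20,622. Book value $77,566.
Year 2: $82,488 × 6/28 = $17,676. Book value $59,890.
Year 3: $82,488 × 5/28 = $14,730. Book value $45,160.

$14,730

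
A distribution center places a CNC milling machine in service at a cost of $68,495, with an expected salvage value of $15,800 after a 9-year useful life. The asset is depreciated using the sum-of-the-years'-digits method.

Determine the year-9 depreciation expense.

Depreciable base = $68,495 − $15,800 = $52,695.
Sum of the years' digits = 9+8+7+6+5+4+3+2+1 = 45.
Year 1: $52,695 × 9/45 = $10,539. Book value $57,956.
Year 2: $52,695 × 8/45 = $9,368. Book value $48,588.
Year 3: $52,695 × 7/45 = $8,197. Book value $40,391.
Year 4: $52,695 × 6/45 = $7,026. Book value $33,365.
Year 5: $52,695 × 5/45 = $5,855. Book value $27,510.
Year 6: $52,695 × 4/45 = $4,684. Book value $22,826.
Year 7: $52,695 × 3/45 = $3,513. Book value $19,313.
Year 8: $52,695 × 2/45 = $2,342. Book value $16,971.
Year 9: $52,695 × 1/45 = $1,171. Book value $15,800.

$1,171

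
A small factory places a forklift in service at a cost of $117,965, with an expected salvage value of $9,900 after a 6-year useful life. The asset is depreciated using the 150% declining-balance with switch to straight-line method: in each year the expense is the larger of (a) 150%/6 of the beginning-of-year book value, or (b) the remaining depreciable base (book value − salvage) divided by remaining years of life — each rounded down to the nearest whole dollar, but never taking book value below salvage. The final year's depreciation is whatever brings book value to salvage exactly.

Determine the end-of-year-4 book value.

Depreciable base = $117,965 − $9,900 = $108,065.
Year 1: DB = ⌊$117,965 × 150%/6⌋ = $29,491; SL = ⌊$108,065/6⌋ = $18,010 → take DB $29,491. Book value $88,474.
Year 2: DB = ⌊$88,474 × 150%/6⌋ = $22,118; SL = ⌊$78,574/5⌋ = $15,714 → take DB $22,118. Book value $66,356.
Year 3: DB = ⌊$66,356 × 150%/6⌋ = $16,589; SL = ⌊$56,456/4⌋ = $14,114 → take DB $16,589. Book value $49,767.
Year 4: DB = ⌊$49,767 × 150%/6⌋ = $12,441; SL = ⌊$39,867/3⌋ = $13,289 → take SL $13,289. Book value $36,478.

$36,478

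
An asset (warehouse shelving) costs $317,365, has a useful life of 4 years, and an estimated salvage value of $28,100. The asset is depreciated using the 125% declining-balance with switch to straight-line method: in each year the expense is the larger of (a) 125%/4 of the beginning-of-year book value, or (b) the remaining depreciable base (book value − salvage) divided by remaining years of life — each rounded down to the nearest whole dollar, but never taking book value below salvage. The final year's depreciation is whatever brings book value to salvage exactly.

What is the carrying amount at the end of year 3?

$89,053

Depreciable base = $317,365 − $28,100 = $289,265.
Year 1: DB = ⌊$317,365 × 125%/4⌋ = $99,176; SL = ⌊$289,265/4⌋ = $72,316 → take DB $99,176. Book value $218,189.
Year 2: DB = ⌊$218,189 × 125%/4⌋ = $68,184; SL = ⌊$190,089/3⌋ = $63,363 → take DB $68,184. Book value $150,005.
Year 3: DB = ⌊$150,005 × 125%/4⌋ = $46,876; SL = ⌊$121,905/2⌋ = $60,952 → take SL $60,952. Book value $89,053.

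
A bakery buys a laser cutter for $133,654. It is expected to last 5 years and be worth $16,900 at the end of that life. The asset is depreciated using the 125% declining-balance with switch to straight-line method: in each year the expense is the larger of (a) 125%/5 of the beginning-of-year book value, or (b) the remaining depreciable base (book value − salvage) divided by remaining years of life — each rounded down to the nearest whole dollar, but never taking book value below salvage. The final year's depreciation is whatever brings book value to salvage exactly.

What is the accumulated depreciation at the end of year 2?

Depreciable base = $133,654 − $16,900 = $116,754.
Year 1: DB = ⌊$133,654 × 125%/5⌋ = $33,413; SL = ⌊$116,754/5⌋ = $23,350 → take DB $33,413. Book value $100,241.
Year 2: DB = ⌊$100,241 × 125%/5⌋ = $25,060; SL = ⌊$83,341/4⌋ = $20,835 → take DB $25,060. Book value $75,181.
Accumulated through year 2 = $133,654 − $75,181 = $58,473.

$58,473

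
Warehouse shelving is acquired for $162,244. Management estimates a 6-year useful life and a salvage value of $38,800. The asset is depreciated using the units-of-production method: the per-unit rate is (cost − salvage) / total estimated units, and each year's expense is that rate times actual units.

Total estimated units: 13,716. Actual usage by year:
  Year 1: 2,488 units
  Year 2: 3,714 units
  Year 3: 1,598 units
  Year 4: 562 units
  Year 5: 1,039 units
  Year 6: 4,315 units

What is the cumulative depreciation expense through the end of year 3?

$70,200

Depreciable base = $162,244 − $38,800 = $123,444.
Rate = $123,444 / 13,716 units = $9 per unit.
Year 1: 2,488 × $9 = $22,392. Book value $139,852.
Year 2: 3,714 × $9 = $33,426. Book value $106,426.
Year 3: 1,598 × $9 = $14,382. Book value $92,044.
Accumulated through year 3 = $162,244 − $92,044 = $70,200.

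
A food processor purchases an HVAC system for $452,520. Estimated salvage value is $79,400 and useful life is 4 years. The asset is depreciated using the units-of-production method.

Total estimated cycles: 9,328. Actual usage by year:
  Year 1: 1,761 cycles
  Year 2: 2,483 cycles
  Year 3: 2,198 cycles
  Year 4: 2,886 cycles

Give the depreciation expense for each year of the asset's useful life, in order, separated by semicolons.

$70,440; $99,320; $87,920; $115,440

Depreciable base = $452,520 − $79,400 = $373,120.
Rate = $373,120 / 9,328 cycles = $40 per cycle.
Year 1: 1,761 × $40 = $70,440. Book value $382,080.
Year 2: 2,483 × $40 = $99,320. Book value $282,760.
Year 3: 2,198 × $40 = $87,920. Book value $194,840.
Year 4: 2,886 × $40 = $115,440. Book value $79,400.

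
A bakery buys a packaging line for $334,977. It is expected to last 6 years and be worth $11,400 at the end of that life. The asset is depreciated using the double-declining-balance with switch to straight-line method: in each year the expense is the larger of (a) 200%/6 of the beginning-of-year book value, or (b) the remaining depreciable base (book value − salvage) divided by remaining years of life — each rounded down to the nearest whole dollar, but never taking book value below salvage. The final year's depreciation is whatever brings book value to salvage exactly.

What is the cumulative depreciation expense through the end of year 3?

Depreciable base = $334,977 − $11,400 = $323,577.
Year 1: DB = ⌊$334,977 × 200%/6⌋ = $111,659; SL = ⌊$323,577/6⌋ = $53,929 → take DB $111,659. Book value $223,318.
Year 2: DB = ⌊$223,318 × 200%/6⌋ = $74,439; SL = ⌊$211,918/5⌋ = $42,383 → take DB $74,439. Book value $148,879.
Year 3: DB = ⌊$148,879 × 200%/6⌋ = $49,626; SL = ⌊$137,479/4⌋ = $34,369 → take DB $49,626. Book value $99,253.
Accumulated through year 3 = $334,977 − $99,253 = $235,724.

$235,724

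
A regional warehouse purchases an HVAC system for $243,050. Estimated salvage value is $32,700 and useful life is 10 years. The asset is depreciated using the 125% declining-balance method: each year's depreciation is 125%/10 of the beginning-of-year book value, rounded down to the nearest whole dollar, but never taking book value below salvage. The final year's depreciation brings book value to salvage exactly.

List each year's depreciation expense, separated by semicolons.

Depreciable base = $243,050 − $32,700 = $210,350.
Year 1: ⌊$243,050 × 125%/10⌋ = $30,381. Book value $212,669.
Year 2: ⌊$212,669 × 125%/10⌋ = $26,583. Book value $186,086.
Year 3: ⌊$186,086 × 125%/10⌋ = $23,260. Book value $162,826.
Year 4: ⌊$162,826 × 125%/10⌋ = $20,353. Book value $142,473.
Year 5: ⌊$142,473 × 125%/10⌋ = $17,809. Book value $124,664.
Year 6: ⌊$124,664 × 125%/10⌋ = $15,583. Book value $109,081.
Year 7: ⌊$109,081 × 125%/10⌋ = $13,635. Book value $95,446.
Year 8: ⌊$95,446 × 125%/10⌋ = $11,930. Book value $83,516.
Year 9: ⌊$83,516 × 125%/10⌋ = $10,439. Book value $73,077.
Year 10 (final): $73,077 − $32,700 = $40,377. Book value $32,700.

$30,381; $26,583; $23,260; $20,353; $17,809; $15,583; $13,635; $11,930; $10,439; $40,377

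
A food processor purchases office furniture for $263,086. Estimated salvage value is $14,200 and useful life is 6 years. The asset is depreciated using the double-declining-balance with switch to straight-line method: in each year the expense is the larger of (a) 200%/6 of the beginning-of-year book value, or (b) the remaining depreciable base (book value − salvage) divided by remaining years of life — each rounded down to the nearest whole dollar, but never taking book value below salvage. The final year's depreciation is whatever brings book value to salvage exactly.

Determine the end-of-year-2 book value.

Depreciable base = $263,086 − $14,200 = $248,886.
Year 1: DB = ⌊$263,086 × 200%/6⌋ = $87,695; SL = ⌊$248,886/6⌋ = $41,481 → take DB $87,695. Book value $175,391.
Year 2: DB = ⌊$175,391 × 200%/6⌋ = $58,463; SL = ⌊$161,191/5⌋ = $32,238 → take DB $58,463. Book value $116,928.

$116,928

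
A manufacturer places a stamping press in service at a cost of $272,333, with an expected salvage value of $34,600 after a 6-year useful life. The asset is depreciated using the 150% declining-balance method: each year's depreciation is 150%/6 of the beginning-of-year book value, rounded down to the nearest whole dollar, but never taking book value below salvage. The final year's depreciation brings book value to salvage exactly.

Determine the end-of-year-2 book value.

$153,188

Depreciable base = $272,333 − $34,600 = $237,733.
Year 1: ⌊$272,333 × 150%/6⌋ = $68,083. Book value $204,250.
Year 2: ⌊$204,250 × 150%/6⌋ = $51,062. Book value $153,188.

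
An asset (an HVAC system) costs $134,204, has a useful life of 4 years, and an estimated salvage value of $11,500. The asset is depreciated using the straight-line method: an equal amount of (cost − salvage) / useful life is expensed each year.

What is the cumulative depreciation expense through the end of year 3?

$92,028

Depreciable base = $134,204 − $11,500 = $122,704.
Annual expense = $122,704 / 4 = $30,676.
End of year 1: book value $103,528.
End of year 2: book value $72,852.
End of year 3: book value $42,176.
Accumulated through year 3 = $134,204 − $42,176 = $92,028.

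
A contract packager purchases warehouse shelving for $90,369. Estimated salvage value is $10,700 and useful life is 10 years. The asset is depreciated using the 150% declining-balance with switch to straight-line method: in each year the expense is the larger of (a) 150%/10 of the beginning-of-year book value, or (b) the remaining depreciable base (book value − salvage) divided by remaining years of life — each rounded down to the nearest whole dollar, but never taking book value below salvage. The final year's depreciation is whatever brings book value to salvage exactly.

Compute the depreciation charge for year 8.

$5,846

Depreciable base = $90,369 − $10,700 = $79,669.
Year 1: DB = ⌊$90,369 × 150%/10⌋ = $13,555; SL = ⌊$79,669/10⌋ = $7,966 → take DB $13,555. Book value $76,814.
Year 2: DB = ⌊$76,814 × 150%/10⌋ = $11,522; SL = ⌊$66,114/9⌋ = $7,346 → take DB $11,522. Book value $65,292.
Year 3: DB = ⌊$65,292 × 150%/10⌋ = $9,793; SL = ⌊$54,592/8⌋ = $6,824 → take DB $9,793. Book value $55,499.
Year 4: DB = ⌊$55,499 × 150%/10⌋ = $8,324; SL = ⌊$44,799/7⌋ = $6,399 → take DB $8,324. Book value $47,175.
Year 5: DB = ⌊$47,175 × 150%/10⌋ = $7,076; SL = ⌊$36,475/6⌋ = $6,079 → take DB $7,076. Book value $40,099.
Year 6: DB = ⌊$40,099 × 150%/10⌋ = $6,014; SL = ⌊$29,399/5⌋ = $5,879 → take DB $6,014. Book value $34,085.
Year 7: DB = ⌊$34,085 × 150%/10⌋ = $5,112; SL = ⌊$23,385/4⌋ = $5,846 → take SL $5,846. Book value $28,239.
Year 8: DB = ⌊$28,239 × 150%/10⌋ = $4,235; SL = ⌊$17,539/3⌋ = $5,846 → take SL $5,846. Book value $22,393.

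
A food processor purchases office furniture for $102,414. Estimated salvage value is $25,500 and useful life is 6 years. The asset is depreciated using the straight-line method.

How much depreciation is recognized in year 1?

Depreciable base = $102,414 − $25,500 = $76,914.
Annual expense = $76,914 / 6 = $12,819.

$12,819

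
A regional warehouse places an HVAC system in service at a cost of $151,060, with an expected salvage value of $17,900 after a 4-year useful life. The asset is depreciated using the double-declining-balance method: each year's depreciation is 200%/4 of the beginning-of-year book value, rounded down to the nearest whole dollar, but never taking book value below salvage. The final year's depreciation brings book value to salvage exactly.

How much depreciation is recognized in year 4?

$983

Depreciable base = $151,060 − $17,900 = $133,160.
Year 1: ⌊$151,060 × 200%/4⌋ = $75,530. Book value $75,530.
Year 2: ⌊$75,530 × 200%/4⌋ = $37,765. Book value $37,765.
Year 3: ⌊$37,765 × 200%/4⌋ = $18,882. Book value $18,883.
Year 4 (final): $18,883 − $17,900 = $983. Book value $17,900.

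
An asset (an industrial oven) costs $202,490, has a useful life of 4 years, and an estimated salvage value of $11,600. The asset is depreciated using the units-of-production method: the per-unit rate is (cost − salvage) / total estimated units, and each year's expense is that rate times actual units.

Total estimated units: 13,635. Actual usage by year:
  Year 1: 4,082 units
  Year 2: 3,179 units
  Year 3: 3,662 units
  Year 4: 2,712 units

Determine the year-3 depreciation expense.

Depreciable base = $202,490 − $11,600 = $190,890.
Rate = $190,890 / 13,635 units = $14 per unit.
Year 1: 4,082 × $14 = $57,148. Book value $145,342.
Year 2: 3,179 × $14 = $44,506. Book value $100,836.
Year 3: 3,662 × $14 = $51,268. Book value $49,568.

$51,268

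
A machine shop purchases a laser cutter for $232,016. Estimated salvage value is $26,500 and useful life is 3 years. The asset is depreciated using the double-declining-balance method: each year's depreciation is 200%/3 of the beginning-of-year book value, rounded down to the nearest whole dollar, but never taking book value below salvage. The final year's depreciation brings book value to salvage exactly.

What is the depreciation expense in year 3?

$0

Depreciable base = $232,016 − $26,500 = $205,516.
Year 1: ⌊$232,016 × 200%/3⌋ = $154,677. Book value $77,339.
Year 2: ⌊$77,339 × 200%/3⌋ = $51,559, capped at $50,839. Book value $26,500.
Year 3 (final): $26,500 − $26,500 = $0. Book value $26,500.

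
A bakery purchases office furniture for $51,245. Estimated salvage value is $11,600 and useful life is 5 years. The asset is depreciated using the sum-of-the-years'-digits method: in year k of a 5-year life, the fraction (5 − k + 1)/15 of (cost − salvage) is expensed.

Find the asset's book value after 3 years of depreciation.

$19,529

Depreciable base = $51,245 − $11,600 = $39,645.
Sum of the years' digits = 5+4+3+2+1 = 15.
Year 1: $39,645 × 5/15 = $13,215. Book value $38,030.
Year 2: $39,645 × 4/15 = $10,572. Book value $27,458.
Year 3: $39,645 × 3/15 = $7,929. Book value $19,529.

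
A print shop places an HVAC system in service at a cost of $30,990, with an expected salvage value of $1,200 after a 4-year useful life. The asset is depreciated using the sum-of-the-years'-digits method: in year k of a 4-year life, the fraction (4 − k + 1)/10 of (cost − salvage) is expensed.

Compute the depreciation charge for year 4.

$2,979

Depreciable base = $30,990 − $1,200 = $29,790.
Sum of the years' digits = 4+3+2+1 = 10.
Year 1: $29,790 × 4/10 = $11,916. Book value $19,074.
Year 2: $29,790 × 3/10 = $8,937. Book value $10,137.
Year 3: $29,790 × 2/10 = $5,958. Book value $4,179.
Year 4: $29,790 × 1/10 = $2,979. Book value $1,200.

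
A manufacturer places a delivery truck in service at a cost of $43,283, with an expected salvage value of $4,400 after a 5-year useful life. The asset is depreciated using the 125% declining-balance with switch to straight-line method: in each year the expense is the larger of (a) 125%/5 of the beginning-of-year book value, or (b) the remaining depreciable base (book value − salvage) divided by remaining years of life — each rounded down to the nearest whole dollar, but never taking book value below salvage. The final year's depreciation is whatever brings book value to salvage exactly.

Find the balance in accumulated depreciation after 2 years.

Depreciable base = $43,283 − $4,400 = $38,883.
Year 1: DB = ⌊$43,283 × 125%/5⌋ = $10,820; SL = ⌊$38,883/5⌋ = $7,776 → take DB $10,820. Book value $32,463.
Year 2: DB = ⌊$32,463 × 125%/5⌋ = $8,115; SL = ⌊$28,063/4⌋ = $7,015 → take DB $8,115. Book value $24,348.
Accumulated through year 2 = $43,283 − $24,348 = $18,935.

$18,935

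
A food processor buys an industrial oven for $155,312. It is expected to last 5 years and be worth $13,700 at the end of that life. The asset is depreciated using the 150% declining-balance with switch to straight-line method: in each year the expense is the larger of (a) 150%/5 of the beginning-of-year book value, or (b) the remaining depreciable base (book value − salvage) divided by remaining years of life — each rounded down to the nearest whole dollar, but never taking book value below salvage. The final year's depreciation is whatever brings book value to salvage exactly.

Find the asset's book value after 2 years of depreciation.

Depreciable base = $155,312 − $13,700 = $141,612.
Year 1: DB = ⌊$155,312 × 150%/5⌋ = $46,593; SL = ⌊$141,612/5⌋ = $28,322 → take DB $46,593. Book value $108,719.
Year 2: DB = ⌊$108,719 × 150%/5⌋ = $32,615; SL = ⌊$95,019/4⌋ = $23,754 → take DB $32,615. Book value $76,104.

$76,104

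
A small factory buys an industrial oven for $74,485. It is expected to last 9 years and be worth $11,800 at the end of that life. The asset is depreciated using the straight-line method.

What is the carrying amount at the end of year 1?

$67,520

Depreciable base = $74,485 − $11,800 = $62,685.
Annual expense = $62,685 / 9 = $6,965.
End of year 1: book value $67,520.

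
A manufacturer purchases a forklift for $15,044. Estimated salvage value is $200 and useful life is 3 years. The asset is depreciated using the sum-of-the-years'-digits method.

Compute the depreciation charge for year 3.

Depreciable base = $15,044 − $200 = $14,844.
Sum of the years' digits = 3+2+1 = 6.
Year 1: $14,844 × 3/6 = $7,422. Book value $7,622.
Year 2: $14,844 × 2/6 = $4,948. Book value $2,674.
Year 3: $14,844 × 1/6 = $2,474. Book value $200.

$2,474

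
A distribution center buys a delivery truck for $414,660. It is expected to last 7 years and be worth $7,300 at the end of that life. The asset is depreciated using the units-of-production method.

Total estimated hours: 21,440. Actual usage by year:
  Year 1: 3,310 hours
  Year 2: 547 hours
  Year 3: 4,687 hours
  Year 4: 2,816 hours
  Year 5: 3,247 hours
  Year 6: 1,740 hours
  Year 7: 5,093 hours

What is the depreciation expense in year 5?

$61,693

Depreciable base = $414,660 − $7,300 = $407,360.
Rate = $407,360 / 21,440 hours = $19 per hour.
Year 1: 3,310 × $19 = $62,890. Book value $351,770.
Year 2: 547 × $19 = $10,393. Book value $341,377.
Year 3: 4,687 × $19 = $89,053. Book value $252,324.
Year 4: 2,816 × $19 = $53,504. Book value $198,820.
Year 5: 3,247 × $19 = $61,693. Book value $137,127.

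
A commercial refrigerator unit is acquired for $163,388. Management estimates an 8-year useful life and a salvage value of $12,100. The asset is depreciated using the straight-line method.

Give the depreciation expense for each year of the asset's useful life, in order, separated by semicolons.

Depreciable base = $163,388 − $12,100 = $151,288.
Annual expense = $151,288 / 8 = $18,911.
End of year 1: book value $144,477.
End of year 2: book value $125,566.
End of year 3: book value $106,655.
End of year 4: book value $87,744.
End of year 5: book value $68,833.
End of year 6: book value $49,922.
End of year 7: book value $31,011.
End of year 8: book value $12,100.

$18,911; $18,911; $18,911; $18,911; $18,911; $18,911; $18,911; $18,911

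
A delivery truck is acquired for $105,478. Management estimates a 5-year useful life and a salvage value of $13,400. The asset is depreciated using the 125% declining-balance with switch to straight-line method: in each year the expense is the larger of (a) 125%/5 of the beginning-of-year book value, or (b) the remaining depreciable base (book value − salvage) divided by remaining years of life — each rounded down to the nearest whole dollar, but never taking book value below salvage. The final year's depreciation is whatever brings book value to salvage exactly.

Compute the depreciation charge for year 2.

Depreciable base = $105,478 − $13,400 = $92,078.
Year 1: DB = ⌊$105,478 × 125%/5⌋ = $26,369; SL = ⌊$92,078/5⌋ = $18,415 → take DB $26,369. Book value $79,109.
Year 2: DB = ⌊$79,109 × 125%/5⌋ = $19,777; SL = ⌊$65,709/4⌋ = $16,427 → take DB $19,777. Book value $59,332.

$19,777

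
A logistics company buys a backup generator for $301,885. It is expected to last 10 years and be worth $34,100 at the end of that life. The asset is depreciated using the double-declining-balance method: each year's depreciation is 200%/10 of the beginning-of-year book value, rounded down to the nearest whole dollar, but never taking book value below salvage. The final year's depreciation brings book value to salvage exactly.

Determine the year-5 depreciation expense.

$24,730

Depreciable base = $301,885 − $34,100 = $267,785.
Year 1: ⌊$301,885 × 200%/10⌋ = $60,377. Book value $241,508.
Year 2: ⌊$241,508 × 200%/10⌋ = $48,301. Book value $193,207.
Year 3: ⌊$193,207 × 200%/10⌋ = $38,641. Book value $154,566.
Year 4: ⌊$154,566 × 200%/10⌋ = $30,913. Book value $123,653.
Year 5: ⌊$123,653 × 200%/10⌋ = $24,730. Book value $98,923.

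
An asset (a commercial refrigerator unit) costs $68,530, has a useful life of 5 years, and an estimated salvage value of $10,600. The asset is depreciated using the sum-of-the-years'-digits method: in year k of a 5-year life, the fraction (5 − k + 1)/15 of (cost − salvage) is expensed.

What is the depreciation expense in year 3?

$11,586

Depreciable base = $68,530 − $10,600 = $57,930.
Sum of the years' digits = 5+4+3+2+1 = 15.
Year 1: $57,930 × 5/15 = $19,310. Book value $49,220.
Year 2: $57,930 × 4/15 = $15,448. Book value $33,772.
Year 3: $57,930 × 3/15 = $11,586. Book value $22,186.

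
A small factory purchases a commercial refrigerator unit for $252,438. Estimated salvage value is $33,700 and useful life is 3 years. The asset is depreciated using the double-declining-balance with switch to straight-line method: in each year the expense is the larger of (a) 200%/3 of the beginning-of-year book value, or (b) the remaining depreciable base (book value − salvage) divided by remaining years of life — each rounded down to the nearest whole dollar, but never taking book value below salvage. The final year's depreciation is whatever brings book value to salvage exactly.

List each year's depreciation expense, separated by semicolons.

$168,292; $50,446; $0

Depreciable base = $252,438 − $33,700 = $218,738.
Year 1: DB = ⌊$252,438 × 200%/3⌋ = $168,292; SL = ⌊$218,738/3⌋ = $72,912 → take DB $168,292. Book value $84,146.
Year 2: DB = ⌊$84,146 × 200%/3⌋ = $56,097; SL = ⌊$50,446/2⌋ = $25,223 → take DB $56,097, capped at $50,446. Book value $33,700.
Year 3 (final): $33,700 − $33,700 = $0. Book value $33,700.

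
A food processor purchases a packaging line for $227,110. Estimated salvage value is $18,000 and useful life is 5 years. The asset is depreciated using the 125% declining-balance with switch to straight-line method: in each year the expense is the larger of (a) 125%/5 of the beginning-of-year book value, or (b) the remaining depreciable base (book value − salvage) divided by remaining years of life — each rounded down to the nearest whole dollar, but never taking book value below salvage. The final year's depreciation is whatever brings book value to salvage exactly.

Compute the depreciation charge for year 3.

Depreciable base = $227,110 − $18,000 = $209,110.
Year 1: DB = ⌊$227,110 × 125%/5⌋ = $56,777; SL = ⌊$209,110/5⌋ = $41,822 → take DB $56,777. Book value $170,333.
Year 2: DB = ⌊$170,333 × 125%/5⌋ = $42,583; SL = ⌊$152,333/4⌋ = $38,083 → take DB $42,583. Book value $127,750.
Year 3: DB = ⌊$127,750 × 125%/5⌋ = $31,937; SL = ⌊$109,750/3⌋ = $36,583 → take SL $36,583. Book value $91,167.

$36,583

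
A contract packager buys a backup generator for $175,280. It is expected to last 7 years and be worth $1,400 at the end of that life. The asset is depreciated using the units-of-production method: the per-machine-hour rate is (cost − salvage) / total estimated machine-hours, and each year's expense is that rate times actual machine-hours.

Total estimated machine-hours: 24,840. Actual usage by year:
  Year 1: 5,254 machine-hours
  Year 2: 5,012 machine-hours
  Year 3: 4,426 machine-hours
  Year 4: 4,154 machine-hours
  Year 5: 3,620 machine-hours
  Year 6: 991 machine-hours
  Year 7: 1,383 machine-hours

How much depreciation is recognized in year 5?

Depreciable base = $175,280 − $1,400 = $173,880.
Rate = $173,880 / 24,840 machine-hours = $7 per machine-hour.
Year 1: 5,254 × $7 = $36,778. Book value $138,502.
Year 2: 5,012 × $7 = $35,084. Book value $103,418.
Year 3: 4,426 × $7 = $30,982. Book value $72,436.
Year 4: 4,154 × $7 = $29,078. Book value $43,358.
Year 5: 3,620 × $7 = $25,340. Book value $18,018.

$25,340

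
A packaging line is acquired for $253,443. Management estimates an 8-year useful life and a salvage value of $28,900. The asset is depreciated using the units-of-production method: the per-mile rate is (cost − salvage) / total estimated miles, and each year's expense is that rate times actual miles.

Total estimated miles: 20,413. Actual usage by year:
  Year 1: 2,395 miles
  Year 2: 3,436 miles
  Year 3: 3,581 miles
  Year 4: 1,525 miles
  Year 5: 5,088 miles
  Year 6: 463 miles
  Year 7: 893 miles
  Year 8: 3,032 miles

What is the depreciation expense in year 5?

Depreciable base = $253,443 − $28,900 = $224,543.
Rate = $224,543 / 20,413 miles = $11 per mile.
Year 1: 2,395 × $11 = $26,345. Book value $227,098.
Year 2: 3,436 × $11 = $37,796. Book value $189,302.
Year 3: 3,581 × $11 = $39,391. Book value $149,911.
Year 4: 1,525 × $11 = $16,775. Book value $133,136.
Year 5: 5,088 × $11 = $55,968. Book value $77,168.

$55,968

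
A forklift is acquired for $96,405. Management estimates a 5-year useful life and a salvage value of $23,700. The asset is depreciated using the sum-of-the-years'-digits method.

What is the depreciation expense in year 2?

$19,388

Depreciable base = $96,405 − $23,700 = $72,705.
Sum of the years' digits = 5+4+3+2+1 = 15.
Year 1: $72,705 × 5/15 = $24,235. Book value $72,170.
Year 2: $72,705 × 4/15 = $19,388. Book value $52,782.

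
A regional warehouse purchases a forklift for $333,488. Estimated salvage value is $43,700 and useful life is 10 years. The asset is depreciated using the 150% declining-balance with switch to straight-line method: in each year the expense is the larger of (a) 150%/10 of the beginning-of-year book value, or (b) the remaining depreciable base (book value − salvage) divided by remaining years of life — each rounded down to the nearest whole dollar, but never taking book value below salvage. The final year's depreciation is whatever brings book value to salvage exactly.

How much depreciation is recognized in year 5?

$26,112

Depreciable base = $333,488 − $43,700 = $289,788.
Year 1: DB = ⌊$333,488 × 150%/10⌋ = $50,023; SL = ⌊$289,788/10⌋ = $28,978 → take DB $50,023. Book value $283,465.
Year 2: DB = ⌊$283,465 × 150%/10⌋ = $42,519; SL = ⌊$239,765/9⌋ = $26,640 → take DB $42,519. Book value $240,946.
Year 3: DB = ⌊$240,946 × 150%/10⌋ = $36,141; SL = ⌊$197,246/8⌋ = $24,655 → take DB $36,141. Book value $204,805.
Year 4: DB = ⌊$204,805 × 150%/10⌋ = $30,720; SL = ⌊$161,105/7⌋ = $23,015 → take DB $30,720. Book value $174,085.
Year 5: DB = ⌊$174,085 × 150%/10⌋ = $26,112; SL = ⌊$130,385/6⌋ = $21,730 → take DB $26,112. Book value $147,973.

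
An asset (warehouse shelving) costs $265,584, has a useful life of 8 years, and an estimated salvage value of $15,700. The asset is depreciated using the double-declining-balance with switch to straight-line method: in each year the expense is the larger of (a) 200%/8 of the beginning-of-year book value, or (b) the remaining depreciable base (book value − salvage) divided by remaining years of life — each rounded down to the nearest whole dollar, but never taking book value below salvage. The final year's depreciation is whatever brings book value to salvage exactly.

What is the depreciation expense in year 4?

$28,011

Depreciable base = $265,584 − $15,700 = $249,884.
Year 1: DB = ⌊$265,584 × 200%/8⌋ = $66,396; SL = ⌊$249,884/8⌋ = $31,235 → take DB $66,396. Book value $199,188.
Year 2: DB = ⌊$199,188 × 200%/8⌋ = $49,797; SL = ⌊$183,488/7⌋ = $26,212 → take DB $49,797. Book value $149,391.
Year 3: DB = ⌊$149,391 × 200%/8⌋ = $37,347; SL = ⌊$133,691/6⌋ = $22,281 → take DB $37,347. Book value $112,044.
Year 4: DB = ⌊$112,044 × 200%/8⌋ = $28,011; SL = ⌊$96,344/5⌋ = $19,268 → take DB $28,011. Book value $84,033.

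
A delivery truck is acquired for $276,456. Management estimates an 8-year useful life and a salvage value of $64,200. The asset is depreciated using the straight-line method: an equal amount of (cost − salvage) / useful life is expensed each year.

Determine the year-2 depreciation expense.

Depreciable base = $276,456 − $64,200 = $212,256.
Annual expense = $212,256 / 8 = $26,532.

$26,532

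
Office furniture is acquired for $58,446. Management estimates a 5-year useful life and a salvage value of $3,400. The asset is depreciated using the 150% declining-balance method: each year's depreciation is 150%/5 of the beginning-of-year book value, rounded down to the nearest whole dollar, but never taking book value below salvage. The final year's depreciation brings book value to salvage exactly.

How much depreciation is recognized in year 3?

$8,592

Depreciable base = $58,446 − $3,400 = $55,046.
Year 1: ⌊$58,446 × 150%/5⌋ = $17,533. Book value $40,913.
Year 2: ⌊$40,913 × 150%/5⌋ = $12,273. Book value $28,640.
Year 3: ⌊$28,640 × 150%/5⌋ = $8,592. Book value $20,048.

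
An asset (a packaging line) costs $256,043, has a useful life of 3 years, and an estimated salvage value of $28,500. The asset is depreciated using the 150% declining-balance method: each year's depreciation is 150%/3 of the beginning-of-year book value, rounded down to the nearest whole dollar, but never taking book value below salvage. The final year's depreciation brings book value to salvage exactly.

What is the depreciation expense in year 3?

Depreciable base = $256,043 − $28,500 = $227,543.
Year 1: ⌊$256,043 × 150%/3⌋ = $128,021. Book value $128,022.
Year 2: ⌊$128,022 × 150%/3⌋ = $64,011. Book value $64,011.
Year 3 (final): $64,011 − $28,500 = $35,511. Book value $28,500.

$35,511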